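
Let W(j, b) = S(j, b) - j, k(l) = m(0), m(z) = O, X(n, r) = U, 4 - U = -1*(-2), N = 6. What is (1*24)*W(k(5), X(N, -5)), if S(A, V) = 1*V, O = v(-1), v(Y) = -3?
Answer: 120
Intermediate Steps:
U = 2 (U = 4 - (-1)*(-2) = 4 - 1*2 = 4 - 2 = 2)
O = -3
S(A, V) = V
X(n, r) = 2
m(z) = -3
k(l) = -3
W(j, b) = b - j
(1*24)*W(k(5), X(N, -5)) = (1*24)*(2 - 1*(-3)) = 24*(2 + 3) = 24*5 = 120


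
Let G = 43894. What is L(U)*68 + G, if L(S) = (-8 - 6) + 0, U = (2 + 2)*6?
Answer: 42942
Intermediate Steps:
U = 24 (U = 4*6 = 24)
L(S) = -14 (L(S) = -14 + 0 = -14)
L(U)*68 + G = -14*68 + 43894 = -952 + 43894 = 42942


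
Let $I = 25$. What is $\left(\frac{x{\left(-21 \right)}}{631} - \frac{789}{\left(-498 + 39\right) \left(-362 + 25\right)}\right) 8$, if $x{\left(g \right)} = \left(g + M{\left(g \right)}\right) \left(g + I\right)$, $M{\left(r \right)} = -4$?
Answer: $- \frac{42576424}{32534991} \approx -1.3086$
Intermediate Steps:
$x{\left(g \right)} = \left(-4 + g\right) \left(25 + g\right)$ ($x{\left(g \right)} = \left(g - 4\right) \left(g + 25\right) = \left(-4 + g\right) \left(25 + g\right)$)
$\left(\frac{x{\left(-21 \right)}}{631} - \frac{789}{\left(-498 + 39\right) \left(-362 + 25\right)}\right) 8 = \left(\frac{-100 + \left(-21\right)^{2} + 21 \left(-21\right)}{631} - \frac{789}{\left(-498 + 39\right) \left(-362 + 25\right)}\right) 8 = \left(\left(-100 + 441 - 441\right) \frac{1}{631} - \frac{789}{\left(-459\right) \left(-337\right)}\right) 8 = \left(\left(-100\right) \frac{1}{631} - \frac{789}{154683}\right) 8 = \left(- \frac{100}{631} - \frac{263}{51561}\right) 8 = \left(- \frac{5322053}{32534991}\right) 8 = - \frac{42576424}{32534991}$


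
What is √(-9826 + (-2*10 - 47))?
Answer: I*√9893 ≈ 99.464*I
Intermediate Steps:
√(-9826 + (-2*10 - 47)) = √(-9826 + (-20 - 47)) = √(-9826 - 67) = √(-9893) = I*√9893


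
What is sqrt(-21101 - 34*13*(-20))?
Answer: I*sqrt(12261) ≈ 110.73*I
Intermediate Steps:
sqrt(-21101 - 34*13*(-20)) = sqrt(-21101 - 442*(-20)) = sqrt(-21101 + 8840) = sqrt(-12261) = I*sqrt(12261)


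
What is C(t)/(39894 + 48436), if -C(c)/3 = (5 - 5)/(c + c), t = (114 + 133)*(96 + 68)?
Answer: 0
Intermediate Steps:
t = 40508 (t = 247*164 = 40508)
C(c) = 0 (C(c) = -3*(5 - 5)/(c + c) = -3*0/(2*c) = -3*1/(2*c)*0 = -3*0 = 0)
C(t)/(39894 + 48436) = 0/(39894 + 48436) = 0/88330 = 0*(1/88330) = 0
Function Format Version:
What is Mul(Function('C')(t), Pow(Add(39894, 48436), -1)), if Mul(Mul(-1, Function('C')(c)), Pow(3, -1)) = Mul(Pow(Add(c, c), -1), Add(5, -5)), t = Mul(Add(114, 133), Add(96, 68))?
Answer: 0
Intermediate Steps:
t = 40508 (t = Mul(247, 164) = 40508)
Function('C')(c) = 0 (Function('C')(c) = Mul(-3, Mul(Pow(Add(c, c), -1), Add(5, -5))) = Mul(-3, Mul(Pow(Mul(2, c), -1), 0)) = Mul(-3, Mul(Mul(Rational(1, 2), Pow(c, -1)), 0)) = Mul(-3, 0) = 0)
Mul(Function('C')(t), Pow(Add(39894, 48436), -1)) = Mul(0, Pow(Add(39894, 48436), -1)) = Mul(0, Pow(88330, -1)) = Mul(0, Rational(1, 88330)) = 0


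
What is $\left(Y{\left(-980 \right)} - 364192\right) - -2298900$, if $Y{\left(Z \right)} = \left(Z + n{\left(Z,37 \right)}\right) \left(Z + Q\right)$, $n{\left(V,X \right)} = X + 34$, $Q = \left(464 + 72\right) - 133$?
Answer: $2459201$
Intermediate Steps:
$Q = 403$ ($Q = 536 - 133 = 403$)
$n{\left(V,X \right)} = 34 + X$
$Y{\left(Z \right)} = \left(71 + Z\right) \left(403 + Z\right)$ ($Y{\left(Z \right)} = \left(Z + \left(34 + 37\right)\right) \left(Z + 403\right) = \left(Z + 71\right) \left(403 + Z\right) = \left(71 + Z\right) \left(403 + Z\right)$)
$\left(Y{\left(-980 \right)} - 364192\right) - -2298900 = \left(\left(28613 + \left(-980\right)^{2} + 474 \left(-980\right)\right) - 364192\right) - -2298900 = \left(\left(28613 + 960400 - 464520\right) - 364192\right) + 2298900 = \left(524493 - 364192\right) + 2298900 = 160301 + 2298900 = 2459201$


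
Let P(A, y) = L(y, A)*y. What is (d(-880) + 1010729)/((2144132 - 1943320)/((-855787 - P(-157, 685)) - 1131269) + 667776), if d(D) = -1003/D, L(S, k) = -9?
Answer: 160171698984363/105823301408320 ≈ 1.5136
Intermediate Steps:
P(A, y) = -9*y
(d(-880) + 1010729)/((2144132 - 1943320)/((-855787 - P(-157, 685)) - 1131269) + 667776) = (-1003/(-880) + 1010729)/((2144132 - 1943320)/((-855787 - (-9)*685) - 1131269) + 667776) = (-1003*(-1/880) + 1010729)/(200812/((-855787 - 1*(-6165)) - 1131269) + 667776) = (1003/880 + 1010729)/(200812/((-855787 + 6165) - 1131269) + 667776) = 889442523/(880*(200812/(-849622 - 1131269) + 667776)) = 889442523/(880*(200812/(-1980891) + 667776)) = 889442523/(880*(200812*(-1/1980891) + 667776)) = 889442523/(880*(-200812/1980891 + 667776)) = 889442523/(880*(1322791267604/1980891)) = (889442523/880)*(1980891/1322791267604) = 160171698984363/105823301408320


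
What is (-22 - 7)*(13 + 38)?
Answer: -1479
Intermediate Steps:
(-22 - 7)*(13 + 38) = -29*51 = -1479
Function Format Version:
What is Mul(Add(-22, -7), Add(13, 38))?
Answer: -1479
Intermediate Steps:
Mul(Add(-22, -7), Add(13, 38)) = Mul(-29, 51) = -1479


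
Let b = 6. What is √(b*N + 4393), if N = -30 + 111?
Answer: √4879 ≈ 69.850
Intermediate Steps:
N = 81
√(b*N + 4393) = √(6*81 + 4393) = √(486 + 4393) = √4879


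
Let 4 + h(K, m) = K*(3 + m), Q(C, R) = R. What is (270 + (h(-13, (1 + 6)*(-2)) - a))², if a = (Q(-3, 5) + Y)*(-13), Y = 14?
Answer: 430336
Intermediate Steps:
h(K, m) = -4 + K*(3 + m)
a = -247 (a = (5 + 14)*(-13) = 19*(-13) = -247)
(270 + (h(-13, (1 + 6)*(-2)) - a))² = (270 + ((-4 + 3*(-13) - 13*(1 + 6)*(-2)) - 1*(-247)))² = (270 + ((-4 - 39 - 91*(-2)) + 247))² = (270 + ((-4 - 39 - 13*(-14)) + 247))² = (270 + ((-4 - 39 + 182) + 247))² = (270 + (139 + 247))² = (270 + 386)² = 656² = 430336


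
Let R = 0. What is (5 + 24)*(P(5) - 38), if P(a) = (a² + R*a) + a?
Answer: -232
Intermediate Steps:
P(a) = a + a² (P(a) = (a² + 0*a) + a = (a² + 0) + a = a² + a = a + a²)
(5 + 24)*(P(5) - 38) = (5 + 24)*(5*(1 + 5) - 38) = 29*(5*6 - 38) = 29*(30 - 38) = 29*(-8) = -232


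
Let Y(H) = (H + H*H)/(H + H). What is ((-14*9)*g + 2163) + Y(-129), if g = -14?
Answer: 3863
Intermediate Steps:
Y(H) = (H + H²)/(2*H) (Y(H) = (H + H²)/((2*H)) = (H + H²)*(1/(2*H)) = (H + H²)/(2*H))
((-14*9)*g + 2163) + Y(-129) = (-14*9*(-14) + 2163) + (½ + (½)*(-129)) = (-126*(-14) + 2163) + (½ - 129/2) = (1764 + 2163) - 64 = 3927 - 64 = 3863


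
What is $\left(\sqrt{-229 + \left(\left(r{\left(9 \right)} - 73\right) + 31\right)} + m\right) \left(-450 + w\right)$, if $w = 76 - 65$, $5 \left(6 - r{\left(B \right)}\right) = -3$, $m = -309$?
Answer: $135651 - \frac{439 i \sqrt{6610}}{5} \approx 1.3565 \cdot 10^{5} - 7138.3 i$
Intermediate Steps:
$r{\left(B \right)} = \frac{33}{5}$ ($r{\left(B \right)} = 6 - - \frac{3}{5} = 6 + \frac{3}{5} = \frac{33}{5}$)
$w = 11$
$\left(\sqrt{-229 + \left(\left(r{\left(9 \right)} - 73\right) + 31\right)} + m\right) \left(-450 + w\right) = \left(\sqrt{-229 + \left(\left(\frac{33}{5} - 73\right) + 31\right)} - 309\right) \left(-450 + 11\right) = \left(\sqrt{-229 + \left(- \frac{332}{5} + 31\right)} - 309\right) \left(-439\right) = \left(\sqrt{-229 - \frac{177}{5}} - 309\right) \left(-439\right) = \left(\sqrt{- \frac{1322}{5}} - 309\right) \left(-439\right) = \left(\frac{i \sqrt{6610}}{5} - 309\right) \left(-439\right) = \left(-309 + \frac{i \sqrt{6610}}{5}\right) \left(-439\right) = 135651 - \frac{439 i \sqrt{6610}}{5}$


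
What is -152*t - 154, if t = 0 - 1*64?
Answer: 9574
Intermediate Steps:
t = -64 (t = 0 - 64 = -64)
-152*t - 154 = -152*(-64) - 154 = 9728 - 154 = 9574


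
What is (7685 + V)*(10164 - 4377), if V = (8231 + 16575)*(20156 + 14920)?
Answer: 5035285719567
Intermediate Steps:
V = 870095256 (V = 24806*35076 = 870095256)
(7685 + V)*(10164 - 4377) = (7685 + 870095256)*(10164 - 4377) = 870102941*5787 = 5035285719567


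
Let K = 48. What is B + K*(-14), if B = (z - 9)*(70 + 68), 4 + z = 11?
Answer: -948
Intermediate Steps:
z = 7 (z = -4 + 11 = 7)
B = -276 (B = (7 - 9)*(70 + 68) = -2*138 = -276)
B + K*(-14) = -276 + 48*(-14) = -276 - 672 = -948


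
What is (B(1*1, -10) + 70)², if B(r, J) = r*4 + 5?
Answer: 6241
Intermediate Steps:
B(r, J) = 5 + 4*r (B(r, J) = 4*r + 5 = 5 + 4*r)
(B(1*1, -10) + 70)² = ((5 + 4*(1*1)) + 70)² = ((5 + 4*1) + 70)² = ((5 + 4) + 70)² = (9 + 70)² = 79² = 6241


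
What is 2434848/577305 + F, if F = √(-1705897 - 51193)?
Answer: 811616/192435 + I*√1757090 ≈ 4.2176 + 1325.6*I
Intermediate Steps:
F = I*√1757090 (F = √(-1757090) = I*√1757090 ≈ 1325.6*I)
2434848/577305 + F = 2434848/577305 + I*√1757090 = 2434848*(1/577305) + I*√1757090 = 811616/192435 + I*√1757090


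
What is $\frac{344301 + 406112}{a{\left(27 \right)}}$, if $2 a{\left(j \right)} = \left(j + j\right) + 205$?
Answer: $\frac{1500826}{259} \approx 5794.7$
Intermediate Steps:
$a{\left(j \right)} = \frac{205}{2} + j$ ($a{\left(j \right)} = \frac{\left(j + j\right) + 205}{2} = \frac{2 j + 205}{2} = \frac{205 + 2 j}{2} = \frac{205}{2} + j$)
$\frac{344301 + 406112}{a{\left(27 \right)}} = \frac{344301 + 406112}{\frac{205}{2} + 27} = \frac{750413}{\frac{259}{2}} = 750413 \cdot \frac{2}{259} = \frac{1500826}{259}$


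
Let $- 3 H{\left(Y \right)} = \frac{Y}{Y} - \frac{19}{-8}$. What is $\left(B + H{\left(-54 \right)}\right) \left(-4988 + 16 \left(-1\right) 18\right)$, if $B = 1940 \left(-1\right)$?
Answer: $\frac{20482751}{2} \approx 1.0241 \cdot 10^{7}$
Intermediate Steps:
$B = -1940$
$H{\left(Y \right)} = - \frac{9}{8}$ ($H{\left(Y \right)} = - \frac{\frac{Y}{Y} - \frac{19}{-8}}{3} = - \frac{1 - - \frac{19}{8}}{3} = - \frac{1 + \frac{19}{8}}{3} = \left(- \frac{1}{3}\right) \frac{27}{8} = - \frac{9}{8}$)
$\left(B + H{\left(-54 \right)}\right) \left(-4988 + 16 \left(-1\right) 18\right) = \left(-1940 - \frac{9}{8}\right) \left(-4988 + 16 \left(-1\right) 18\right) = - \frac{15529 \left(-4988 - 288\right)}{8} = \left(- \frac{15529}{8}\right) \left(-5276\right) = \frac{20482751}{2}$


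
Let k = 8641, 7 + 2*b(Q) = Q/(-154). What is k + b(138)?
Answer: 665053/77 ≈ 8637.0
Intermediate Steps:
b(Q) = -7/2 - Q/308 (b(Q) = -7/2 + (Q/(-154))/2 = -7/2 + (Q*(-1/154))/2 = -7/2 + (-Q/154)/2 = -7/2 - Q/308)
k + b(138) = 8641 + (-7/2 - 1/308*138) = 8641 + (-7/2 - 69/154) = 8641 - 304/77 = 665053/77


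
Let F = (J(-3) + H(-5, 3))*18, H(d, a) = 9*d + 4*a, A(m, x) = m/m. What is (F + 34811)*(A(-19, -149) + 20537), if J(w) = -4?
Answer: 701270010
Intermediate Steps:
A(m, x) = 1
H(d, a) = 4*a + 9*d
F = -666 (F = (-4 + (4*3 + 9*(-5)))*18 = (-4 + (12 - 45))*18 = (-4 - 33)*18 = -37*18 = -666)
(F + 34811)*(A(-19, -149) + 20537) = (-666 + 34811)*(1 + 20537) = 34145*20538 = 701270010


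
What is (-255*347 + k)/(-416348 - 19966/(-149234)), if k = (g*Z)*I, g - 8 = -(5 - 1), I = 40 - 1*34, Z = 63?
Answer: 2163221447/10355542911 ≈ 0.20889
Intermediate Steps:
I = 6 (I = 40 - 34 = 6)
g = 4 (g = 8 - (5 - 1) = 8 - 1*4 = 8 - 4 = 4)
k = 1512 (k = (4*63)*6 = 252*6 = 1512)
(-255*347 + k)/(-416348 - 19966/(-149234)) = (-255*347 + 1512)/(-416348 - 19966/(-149234)) = (-88485 + 1512)/(-416348 - 19966*(-1/149234)) = -86973/(-416348 + 9983/74617) = -86973/(-31066628733/74617) = -86973*(-74617/31066628733) = 2163221447/10355542911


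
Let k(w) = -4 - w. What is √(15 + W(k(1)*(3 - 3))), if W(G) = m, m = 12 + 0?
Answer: 3*√3 ≈ 5.1962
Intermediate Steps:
m = 12
W(G) = 12
√(15 + W(k(1)*(3 - 3))) = √(15 + 12) = √27 = 3*√3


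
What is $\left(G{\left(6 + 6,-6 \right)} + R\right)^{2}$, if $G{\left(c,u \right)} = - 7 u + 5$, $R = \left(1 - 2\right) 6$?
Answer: $1681$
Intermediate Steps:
$R = -6$ ($R = \left(-1\right) 6 = -6$)
$G{\left(c,u \right)} = 5 - 7 u$
$\left(G{\left(6 + 6,-6 \right)} + R\right)^{2} = \left(\left(5 - -42\right) - 6\right)^{2} = \left(\left(5 + 42\right) - 6\right)^{2} = \left(47 - 6\right)^{2} = 41^{2} = 1681$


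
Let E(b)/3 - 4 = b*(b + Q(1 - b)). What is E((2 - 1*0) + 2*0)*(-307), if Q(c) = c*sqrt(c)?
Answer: -7368 + 1842*I ≈ -7368.0 + 1842.0*I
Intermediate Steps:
Q(c) = c**(3/2)
E(b) = 12 + 3*b*(b + (1 - b)**(3/2)) (E(b) = 12 + 3*(b*(b + (1 - b)**(3/2))) = 12 + 3*b*(b + (1 - b)**(3/2)))
E((2 - 1*0) + 2*0)*(-307) = (12 + 3*((2 - 1*0) + 2*0)**2 + 3*((2 - 1*0) + 2*0)*(1 - ((2 - 1*0) + 2*0))**(3/2))*(-307) = (12 + 3*((2 + 0) + 0)**2 + 3*((2 + 0) + 0)*(1 - ((2 + 0) + 0))**(3/2))*(-307) = (12 + 3*(2 + 0)**2 + 3*(2 + 0)*(1 - (2 + 0))**(3/2))*(-307) = (12 + 3*2**2 + 3*2*(1 - 1*2)**(3/2))*(-307) = (12 + 3*4 + 3*2*(1 - 2)**(3/2))*(-307) = (12 + 12 + 3*2*(-1)**(3/2))*(-307) = (12 + 12 + 3*2*(-I))*(-307) = (12 + 12 - 6*I)*(-307) = (24 - 6*I)*(-307) = -7368 + 1842*I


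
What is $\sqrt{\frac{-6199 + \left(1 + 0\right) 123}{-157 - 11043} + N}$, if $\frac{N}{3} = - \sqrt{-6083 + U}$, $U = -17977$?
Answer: $\frac{\sqrt{217 - 2400 i \sqrt{6015}}}{20} \approx 15.262 - 15.245 i$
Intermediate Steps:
$N = - 6 i \sqrt{6015}$ ($N = 3 \left(- \sqrt{-6083 - 17977}\right) = 3 \left(- \sqrt{-24060}\right) = 3 \left(- 2 i \sqrt{6015}\right) = - 6 i \sqrt{6015} \approx - 465.34 i$)
$\sqrt{\frac{-6199 + \left(1 + 0\right) 123}{-157 - 11043} + N} = \sqrt{\frac{-6199 + \left(1 + 0\right) 123}{-157 - 11043} - 6 i \sqrt{6015}} = \sqrt{\frac{-6199 + 1 \cdot 123}{-11200} - 6 i \sqrt{6015}} = \sqrt{\left(-6199 + 123\right) \left(- \frac{1}{11200}\right) - 6 i \sqrt{6015}} = \sqrt{\left(-6076\right) \left(- \frac{1}{11200}\right) - 6 i \sqrt{6015}} = \sqrt{\frac{217}{400} - 6 i \sqrt{6015}}$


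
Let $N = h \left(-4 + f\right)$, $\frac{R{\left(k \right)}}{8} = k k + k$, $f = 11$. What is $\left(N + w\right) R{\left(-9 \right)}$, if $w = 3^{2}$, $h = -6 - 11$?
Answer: $-63360$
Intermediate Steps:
$h = -17$ ($h = -6 - 11 = -17$)
$w = 9$
$R{\left(k \right)} = 8 k + 8 k^{2}$ ($R{\left(k \right)} = 8 \left(k k + k\right) = 8 \left(k^{2} + k\right) = 8 \left(k + k^{2}\right) = 8 k + 8 k^{2}$)
$N = -119$ ($N = - 17 \left(-4 + 11\right) = \left(-17\right) 7 = -119$)
$\left(N + w\right) R{\left(-9 \right)} = \left(-119 + 9\right) 8 \left(-9\right) \left(1 - 9\right) = - 110 \cdot 8 \left(-9\right) \left(-8\right) = \left(-110\right) 576 = -63360$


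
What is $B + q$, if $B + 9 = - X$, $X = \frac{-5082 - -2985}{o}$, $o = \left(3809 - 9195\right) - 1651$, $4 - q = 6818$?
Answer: $- \frac{48015548}{7037} \approx -6823.3$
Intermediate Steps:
$q = -6814$ ($q = 4 - 6818 = -6814$)
$o = -7037$ ($o = -5386 - 1651 = -7037$)
$X = \frac{2097}{7037}$ ($X = \frac{-5082 - -2985}{-7037} = \left(-5082 + 2985\right) \left(- \frac{1}{7037}\right) = \left(-2097\right) \left(- \frac{1}{7037}\right) = \frac{2097}{7037} \approx 0.298$)
$B = - \frac{65430}{7037}$ ($B = -9 - \frac{2097}{7037} = - \frac{65430}{7037} \approx -9.298$)
$B + q = - \frac{65430}{7037} - 6814 = - \frac{48015548}{7037}$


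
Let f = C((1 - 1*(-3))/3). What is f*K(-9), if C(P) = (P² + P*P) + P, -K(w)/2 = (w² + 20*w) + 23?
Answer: 6688/9 ≈ 743.11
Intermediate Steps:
K(w) = -46 - 40*w - 2*w² (K(w) = -2*((w² + 20*w) + 23) = -2*(23 + w² + 20*w) = -46 - 40*w - 2*w²)
C(P) = P + 2*P² (C(P) = (P² + P²) + P = 2*P² + P = P + 2*P²)
f = 44/9 (f = ((1 - 1*(-3))/3)*(1 + 2*((1 - 1*(-3))/3)) = ((1 + 3)*(⅓))*(1 + 2*((1 + 3)*(⅓))) = (4*(⅓))*(1 + 2*(4*(⅓))) = 4*(1 + 2*(4/3))/3 = 4*(1 + 8/3)/3 = (4/3)*(11/3) = 44/9 ≈ 4.8889)
f*K(-9) = 44*(-46 - 40*(-9) - 2*(-9)²)/9 = 44*(-46 + 360 - 2*81)/9 = 44*(-46 + 360 - 162)/9 = (44/9)*152 = 6688/9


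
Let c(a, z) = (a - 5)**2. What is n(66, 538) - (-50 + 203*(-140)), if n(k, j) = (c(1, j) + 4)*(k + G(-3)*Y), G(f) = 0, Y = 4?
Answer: 29790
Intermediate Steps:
c(a, z) = (-5 + a)**2
n(k, j) = 20*k (n(k, j) = ((-5 + 1)**2 + 4)*(k + 0*4) = ((-4)**2 + 4)*(k + 0) = (16 + 4)*k = 20*k)
n(66, 538) - (-50 + 203*(-140)) = 20*66 - (-50 + 203*(-140)) = 1320 - (-50 - 28420) = 1320 - 1*(-28470) = 1320 + 28470 = 29790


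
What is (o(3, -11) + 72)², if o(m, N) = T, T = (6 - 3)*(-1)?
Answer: 4761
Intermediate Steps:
T = -3 (T = 3*(-1) = -3)
o(m, N) = -3
(o(3, -11) + 72)² = (-3 + 72)² = 69² = 4761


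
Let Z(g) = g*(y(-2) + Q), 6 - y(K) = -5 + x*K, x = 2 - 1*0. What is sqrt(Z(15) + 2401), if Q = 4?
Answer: sqrt(2686) ≈ 51.827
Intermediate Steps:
x = 2 (x = 2 + 0 = 2)
y(K) = 11 - 2*K (y(K) = 6 - (-5 + 2*K) = 6 + (5 - 2*K) = 11 - 2*K)
Z(g) = 19*g (Z(g) = g*((11 - 2*(-2)) + 4) = g*((11 + 4) + 4) = g*(15 + 4) = g*19 = 19*g)
sqrt(Z(15) + 2401) = sqrt(19*15 + 2401) = sqrt(285 + 2401) = sqrt(2686)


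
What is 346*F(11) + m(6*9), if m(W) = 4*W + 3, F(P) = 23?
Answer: 8177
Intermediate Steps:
m(W) = 3 + 4*W
346*F(11) + m(6*9) = 346*23 + (3 + 4*(6*9)) = 7958 + (3 + 4*54) = 7958 + (3 + 216) = 7958 + 219 = 8177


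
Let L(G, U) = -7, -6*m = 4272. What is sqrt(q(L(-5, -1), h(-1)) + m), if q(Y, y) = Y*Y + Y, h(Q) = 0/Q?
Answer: I*sqrt(670) ≈ 25.884*I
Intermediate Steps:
m = -712 (m = -1/6*4272 = -712)
h(Q) = 0
q(Y, y) = Y + Y**2 (q(Y, y) = Y**2 + Y = Y + Y**2)
sqrt(q(L(-5, -1), h(-1)) + m) = sqrt(-7*(1 - 7) - 712) = sqrt(-7*(-6) - 712) = sqrt(42 - 712) = sqrt(-670) = I*sqrt(670)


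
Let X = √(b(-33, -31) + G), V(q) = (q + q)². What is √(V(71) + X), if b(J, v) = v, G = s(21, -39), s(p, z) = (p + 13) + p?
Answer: √(20164 + 2*√6) ≈ 142.02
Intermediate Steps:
s(p, z) = 13 + 2*p (s(p, z) = (13 + p) + p = 13 + 2*p)
G = 55 (G = 13 + 2*21 = 13 + 42 = 55)
V(q) = 4*q² (V(q) = (2*q)² = 4*q²)
X = 2*√6 (X = √(-31 + 55) = √24 = 2*√6 ≈ 4.8990)
√(V(71) + X) = √(4*71² + 2*√6) = √(4*5041 + 2*√6) = √(20164 + 2*√6)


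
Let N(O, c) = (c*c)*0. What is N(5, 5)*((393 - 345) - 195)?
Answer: 0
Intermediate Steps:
N(O, c) = 0 (N(O, c) = c²*0 = 0)
N(5, 5)*((393 - 345) - 195) = 0*((393 - 345) - 195) = 0*(48 - 195) = 0*(-147) = 0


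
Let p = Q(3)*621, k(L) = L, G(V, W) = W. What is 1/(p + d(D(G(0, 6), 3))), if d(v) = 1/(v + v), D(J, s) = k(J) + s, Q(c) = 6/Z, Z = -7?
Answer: -126/67061 ≈ -0.0018789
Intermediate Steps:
Q(c) = -6/7 (Q(c) = 6/(-7) = 6*(-1/7) = -6/7)
D(J, s) = J + s
d(v) = 1/(2*v)
p = -3726/7 (p = -6/7*621 = -3726/7 ≈ -532.29)
1/(p + d(D(G(0, 6), 3))) = 1/(-3726/7 + 1/(2*(6 + 3))) = 1/(-3726/7 + (1/2)/9) = 1/(-3726/7 + (1/2)*(1/9)) = 1/(-3726/7 + 1/18) = 1/(-67061/126) = -126/67061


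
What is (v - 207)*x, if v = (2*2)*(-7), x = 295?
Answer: -69325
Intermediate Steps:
v = -28 (v = 4*(-7) = -28)
(v - 207)*x = (-28 - 207)*295 = -235*295 = -69325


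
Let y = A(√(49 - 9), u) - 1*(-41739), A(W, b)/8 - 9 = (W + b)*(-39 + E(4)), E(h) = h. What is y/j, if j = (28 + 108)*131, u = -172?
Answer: 89971/17816 - 70*√10/2227 ≈ 4.9506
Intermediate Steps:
j = 17816 (j = 136*131 = 17816)
A(W, b) = 72 - 280*W - 280*b (A(W, b) = 72 + 8*((W + b)*(-39 + 4)) = 72 + 8*((W + b)*(-35)) = 72 + 8*(-35*W - 35*b) = 72 + (-280*W - 280*b) = 72 - 280*W - 280*b)
y = 89971 - 560*√10 (y = (72 - 280*√(49 - 9) - 280*(-172)) - 1*(-41739) = (72 - 560*√10 + 48160) + 41739 = (48232 - 560*√10) + 41739 = 89971 - 560*√10 ≈ 88200.)
y/j = (89971 - 560*√10)/17816 = (89971 - 560*√10)*(1/17816) = 89971/17816 - 70*√10/2227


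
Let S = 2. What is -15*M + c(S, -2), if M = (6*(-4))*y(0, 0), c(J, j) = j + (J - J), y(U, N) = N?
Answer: -2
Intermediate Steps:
c(J, j) = j (c(J, j) = j + 0 = j)
M = 0 (M = (6*(-4))*0 = -24*0 = 0)
-15*M + c(S, -2) = -15*0 - 2 = 0 - 2 = -2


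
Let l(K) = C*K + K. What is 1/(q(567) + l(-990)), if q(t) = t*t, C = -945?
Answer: 1/1256049 ≈ 7.9615e-7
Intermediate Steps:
l(K) = -944*K (l(K) = -945*K + K = -944*K)
q(t) = t²
1/(q(567) + l(-990)) = 1/(567² - 944*(-990)) = 1/(321489 + 934560) = 1/1256049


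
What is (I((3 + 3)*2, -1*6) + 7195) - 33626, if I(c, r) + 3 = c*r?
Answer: -26506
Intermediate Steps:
I(c, r) = -3 + c*r
(I((3 + 3)*2, -1*6) + 7195) - 33626 = ((-3 + ((3 + 3)*2)*(-1*6)) + 7195) - 33626 = ((-3 + (6*2)*(-6)) + 7195) - 33626 = ((-3 + 12*(-6)) + 7195) - 33626 = ((-3 - 72) + 7195) - 33626 = (-75 + 7195) - 33626 = 7120 - 33626 = -26506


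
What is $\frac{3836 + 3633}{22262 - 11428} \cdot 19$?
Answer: $\frac{141911}{10834} \approx 13.099$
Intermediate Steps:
$\frac{3836 + 3633}{22262 - 11428} \cdot 19 = \frac{7469}{10834} \cdot 19 = \frac{141911}{10834}$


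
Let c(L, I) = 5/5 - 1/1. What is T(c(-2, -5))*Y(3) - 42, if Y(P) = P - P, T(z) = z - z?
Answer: -42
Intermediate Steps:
c(L, I) = 0 (c(L, I) = 5*(⅕) - 1*1 = 1 - 1 = 0)
T(z) = 0
Y(P) = 0
T(c(-2, -5))*Y(3) - 42 = 0*0 - 42 = 0 - 42 = -42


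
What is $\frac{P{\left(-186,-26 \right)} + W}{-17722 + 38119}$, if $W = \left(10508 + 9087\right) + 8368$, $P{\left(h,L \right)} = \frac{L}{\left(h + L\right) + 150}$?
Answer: $\frac{66682}{48639} \approx 1.371$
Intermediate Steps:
$P{\left(h,L \right)} = \frac{L}{150 + L + h}$ ($P{\left(h,L \right)} = \frac{L}{\left(L + h\right) + 150} = \frac{L}{150 + L + h}$)
$W = 27963$ ($W = 19595 + 8368 = 27963$)
$\frac{P{\left(-186,-26 \right)} + W}{-17722 + 38119} = \frac{- \frac{26}{150 - 26 - 186} + 27963}{-17722 + 38119} = \frac{- \frac{26}{-62} + 27963}{20397} = \left(\left(-26\right) \left(- \frac{1}{62}\right) + 27963\right) \frac{1}{20397} = \left(\frac{13}{31} + 27963\right) \frac{1}{20397} = \frac{866866}{31} \cdot \frac{1}{20397} = \frac{66682}{48639}$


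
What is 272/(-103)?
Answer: -272/103 ≈ -2.6408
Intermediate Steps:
272/(-103) = 272*(-1/103) = -272/103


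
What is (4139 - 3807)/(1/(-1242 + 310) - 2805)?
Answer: -309424/2614261 ≈ -0.11836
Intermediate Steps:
(4139 - 3807)/(1/(-1242 + 310) - 2805) = 332/(1/(-932) - 2805) = 332/(-1/932 - 2805) = 332/(-2614261/932) = 332*(-932/2614261) = -309424/2614261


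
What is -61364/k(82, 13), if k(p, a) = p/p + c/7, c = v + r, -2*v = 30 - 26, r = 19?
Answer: -107387/6 ≈ -17898.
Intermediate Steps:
v = -2 (v = -(30 - 26)/2 = -½*4 = -2)
c = 17 (c = -2 + 19 = 17)
k(p, a) = 24/7 (k(p, a) = p/p + 17/7 = 1 + 17*(⅐) = 1 + 17/7 = 24/7)
-61364/k(82, 13) = -61364/24/7 = -61364*7/24 = -107387/6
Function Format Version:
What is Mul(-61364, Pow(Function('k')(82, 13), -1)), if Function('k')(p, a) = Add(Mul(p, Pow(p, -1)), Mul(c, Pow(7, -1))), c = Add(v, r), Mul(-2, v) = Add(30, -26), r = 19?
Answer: Rational(-107387, 6) ≈ -17898.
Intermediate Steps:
v = -2 (v = Mul(Rational(-1, 2), Add(30, -26)) = Mul(Rational(-1, 2), 4) = -2)
c = 17 (c = Add(-2, 19) = 17)
Function('k')(p, a) = Rational(24, 7) (Function('k')(p, a) = Add(Mul(p, Pow(p, -1)), Mul(17, Pow(7, -1))) = Add(1, Mul(17, Rational(1, 7))) = Add(1, Rational(17, 7)) = Rational(24, 7))
Mul(-61364, Pow(Function('k')(82, 13), -1)) = Mul(-61364, Pow(Rational(24, 7), -1)) = Mul(-61364, Rational(7, 24)) = Rational(-107387, 6)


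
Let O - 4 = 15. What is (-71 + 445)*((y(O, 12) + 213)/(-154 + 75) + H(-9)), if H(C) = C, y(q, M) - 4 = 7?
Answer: -349690/79 ≈ -4426.5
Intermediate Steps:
O = 19 (O = 4 + 15 = 19)
y(q, M) = 11 (y(q, M) = 4 + 7 = 11)
(-71 + 445)*((y(O, 12) + 213)/(-154 + 75) + H(-9)) = (-71 + 445)*((11 + 213)/(-154 + 75) - 9) = 374*(224/(-79) - 9) = 374*(224*(-1/79) - 9) = 374*(-224/79 - 9) = 374*(-935/79) = -349690/79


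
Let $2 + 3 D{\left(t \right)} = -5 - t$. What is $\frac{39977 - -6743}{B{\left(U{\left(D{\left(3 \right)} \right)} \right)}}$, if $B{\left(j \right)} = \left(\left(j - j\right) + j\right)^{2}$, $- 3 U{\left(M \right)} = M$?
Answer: $\frac{189216}{5} \approx 37843.0$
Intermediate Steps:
$D{\left(t \right)} = - \frac{7}{3} - \frac{t}{3}$ ($D{\left(t \right)} = - \frac{2}{3} + \frac{-5 - t}{3} = - \frac{2}{3} - \left(\frac{5}{3} + \frac{t}{3}\right) = - \frac{7}{3} - \frac{t}{3}$)
$U{\left(M \right)} = - \frac{M}{3}$
$B{\left(j \right)} = j^{2}$ ($B{\left(j \right)} = \left(0 + j\right)^{2} = j^{2}$)
$\frac{39977 - -6743}{B{\left(U{\left(D{\left(3 \right)} \right)} \right)}} = \frac{39977 - -6743}{\left(- \frac{- \frac{7}{3} - 1}{3}\right)^{2}} = \frac{39977 + 6743}{\left(- \frac{- \frac{7}{3} - 1}{3}\right)^{2}} = \frac{46720}{\left(\left(- \frac{1}{3}\right) \left(- \frac{10}{3}\right)\right)^{2}} = \frac{46720}{\left(\frac{10}{9}\right)^{2}} = \frac{46720}{\frac{100}{81}} = 46720 \cdot \frac{81}{100} = \frac{189216}{5}$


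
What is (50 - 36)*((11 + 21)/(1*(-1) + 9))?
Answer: 56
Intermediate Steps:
(50 - 36)*((11 + 21)/(1*(-1) + 9)) = 14*(32/(-1 + 9)) = 14*(32/8) = 14*(32*(⅛)) = 14*4 = 56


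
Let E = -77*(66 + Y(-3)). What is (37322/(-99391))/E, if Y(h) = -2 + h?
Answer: 37322/466839527 ≈ 7.9946e-5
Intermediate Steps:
E = -4697 (E = -77*(66 + (-2 - 3)) = -77*(66 - 5) = -77*61 = -4697)
(37322/(-99391))/E = (37322/(-99391))/(-4697) = (37322*(-1/99391))*(-1/4697) = -37322/99391*(-1/4697) = 37322/466839527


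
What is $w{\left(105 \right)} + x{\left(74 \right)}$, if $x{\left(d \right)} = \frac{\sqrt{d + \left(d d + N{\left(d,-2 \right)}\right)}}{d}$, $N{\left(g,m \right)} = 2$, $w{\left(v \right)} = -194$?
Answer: $-194 + \frac{2 \sqrt{347}}{37} \approx -192.99$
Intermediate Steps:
$x{\left(d \right)} = \frac{\sqrt{2 + d + d^{2}}}{d}$ ($x{\left(d \right)} = \frac{\sqrt{d + \left(d d + 2\right)}}{d} = \frac{\sqrt{d + \left(d^{2} + 2\right)}}{d} = \frac{\sqrt{d + \left(2 + d^{2}\right)}}{d} = \frac{\sqrt{2 + d + d^{2}}}{d}$)
$w{\left(105 \right)} + x{\left(74 \right)} = -194 + \frac{\sqrt{2 + 74 + 74^{2}}}{74} = -194 + \frac{\sqrt{2 + 74 + 5476}}{74} = -194 + \frac{\sqrt{5552}}{74} = -194 + \frac{4 \sqrt{347}}{74} = -194 + \frac{2 \sqrt{347}}{37}$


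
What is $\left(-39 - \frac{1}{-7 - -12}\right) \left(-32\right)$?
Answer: $\frac{6272}{5} \approx 1254.4$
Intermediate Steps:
$\left(-39 - \frac{1}{-7 - -12}\right) \left(-32\right) = \left(-39 - \frac{1}{-7 + \left(0 + 12\right)}\right) \left(-32\right) = \left(-39 - \frac{1}{-7 + 12}\right) \left(-32\right) = \left(-39 - \frac{1}{5}\right) \left(-32\right) = \left(- \frac{196}{5}\right) \left(-32\right) = \frac{6272}{5}$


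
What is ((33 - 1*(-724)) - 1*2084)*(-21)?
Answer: 27867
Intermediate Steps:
((33 - 1*(-724)) - 1*2084)*(-21) = ((33 + 724) - 2084)*(-21) = (757 - 2084)*(-21) = -1327*(-21) = 27867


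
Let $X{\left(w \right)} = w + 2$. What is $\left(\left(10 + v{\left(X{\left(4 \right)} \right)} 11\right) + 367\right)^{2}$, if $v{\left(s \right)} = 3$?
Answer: $168100$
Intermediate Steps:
$X{\left(w \right)} = 2 + w$
$\left(\left(10 + v{\left(X{\left(4 \right)} \right)} 11\right) + 367\right)^{2} = \left(\left(10 + 3 \cdot 11\right) + 367\right)^{2} = \left(\left(10 + 33\right) + 367\right)^{2} = \left(43 + 367\right)^{2} = 410^{2} = 168100$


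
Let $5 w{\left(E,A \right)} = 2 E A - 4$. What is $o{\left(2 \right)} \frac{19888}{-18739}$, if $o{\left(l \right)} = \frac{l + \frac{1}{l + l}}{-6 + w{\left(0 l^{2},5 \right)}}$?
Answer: $\frac{111870}{318563} \approx 0.35117$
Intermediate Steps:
$w{\left(E,A \right)} = - \frac{4}{5} + \frac{2 A E}{5}$ ($w{\left(E,A \right)} = \frac{2 E A - 4}{5} = \frac{2 A E - 4}{5} = \frac{-4 + 2 A E}{5} = - \frac{4}{5} + \frac{2 A E}{5}$)
$o{\left(l \right)} = - \frac{5 l}{34} - \frac{5}{68 l}$ ($o{\left(l \right)} = \frac{l + \frac{1}{l + l}}{-6 + \left(- \frac{4}{5} + \frac{2}{5} \cdot 5 \cdot 0 l^{2}\right)} = \frac{l + \frac{1}{2 l}}{-6 - \left(\frac{4}{5} - 0\right)} = \frac{l + \frac{1}{2 l}}{-6 + \left(- \frac{4}{5} + 0\right)} = \frac{l + \frac{1}{2 l}}{-6 - \frac{4}{5}} = \frac{l + \frac{1}{2 l}}{- \frac{34}{5}} = \left(l + \frac{1}{2 l}\right) \left(- \frac{5}{34}\right) = - \frac{5 l}{34} - \frac{5}{68 l}$)
$o{\left(2 \right)} \frac{19888}{-18739} = \frac{5 \left(-1 - 2 \cdot 2^{2}\right)}{68 \cdot 2} \frac{19888}{-18739} = \frac{5}{68} \cdot \frac{1}{2} \left(-1 - 8\right) 19888 \left(- \frac{1}{18739}\right) = \frac{5}{68} \cdot \frac{1}{2} \left(-1 - 8\right) \left(- \frac{19888}{18739}\right) = \frac{5}{68} \cdot \frac{1}{2} \left(-9\right) \left(- \frac{19888}{18739}\right) = \left(- \frac{45}{136}\right) \left(- \frac{19888}{18739}\right) = \frac{111870}{318563}$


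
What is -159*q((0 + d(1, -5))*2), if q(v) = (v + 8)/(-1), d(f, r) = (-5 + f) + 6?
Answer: 1908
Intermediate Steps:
d(f, r) = 1 + f
q(v) = -8 - v (q(v) = (8 + v)*(-1) = -8 - v)
-159*q((0 + d(1, -5))*2) = -159*(-8 - (0 + (1 + 1))*2) = -159*(-8 - (0 + 2)*2) = -159*(-8 - 2*2) = -159*(-8 - 1*4) = -159*(-8 - 4) = -159*(-12) = 1908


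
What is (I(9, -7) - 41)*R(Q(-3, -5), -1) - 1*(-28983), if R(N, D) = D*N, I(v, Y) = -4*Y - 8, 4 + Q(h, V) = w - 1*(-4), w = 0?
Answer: 28983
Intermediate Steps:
Q(h, V) = 0 (Q(h, V) = -4 + (0 - 1*(-4)) = -4 + (0 + 4) = -4 + 4 = 0)
I(v, Y) = -8 - 4*Y
(I(9, -7) - 41)*R(Q(-3, -5), -1) - 1*(-28983) = ((-8 - 4*(-7)) - 41)*(-1*0) - 1*(-28983) = ((-8 + 28) - 41)*0 + 28983 = (20 - 41)*0 + 28983 = -21*0 + 28983 = 0 + 28983 = 28983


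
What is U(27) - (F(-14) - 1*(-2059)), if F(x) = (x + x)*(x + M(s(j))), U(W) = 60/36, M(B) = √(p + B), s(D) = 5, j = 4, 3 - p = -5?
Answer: -7348/3 + 28*√13 ≈ -2348.4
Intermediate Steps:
p = 8 (p = 3 - 1*(-5) = 3 + 5 = 8)
M(B) = √(8 + B)
U(W) = 5/3 (U(W) = 60*(1/36) = 5/3)
F(x) = 2*x*(x + √13) (F(x) = (x + x)*(x + √(8 + 5)) = (2*x)*(x + √13) = 2*x*(x + √13))
U(27) - (F(-14) - 1*(-2059)) = 5/3 - (2*(-14)*(-14 + √13) - 1*(-2059)) = 5/3 - ((392 - 28*√13) + 2059) = 5/3 - (2451 - 28*√13) = 5/3 + (-2451 + 28*√13) = -7348/3 + 28*√13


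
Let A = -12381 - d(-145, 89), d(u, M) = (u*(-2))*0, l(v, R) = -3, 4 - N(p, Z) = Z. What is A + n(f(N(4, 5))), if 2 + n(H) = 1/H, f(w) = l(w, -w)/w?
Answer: -37148/3 ≈ -12383.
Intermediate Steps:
N(p, Z) = 4 - Z
f(w) = -3/w
d(u, M) = 0 (d(u, M) = -2*u*0 = 0)
n(H) = -2 + 1/H
A = -12381 (A = -12381 - 1*0 = -12381 + 0 = -12381)
A + n(f(N(4, 5))) = -12381 + (-2 + 1/(-3/(4 - 1*5))) = -12381 + (-2 + 1/(-3/(4 - 5))) = -12381 + (-2 + 1/(-3/(-1))) = -12381 + (-2 + 1/(-3*(-1))) = -12381 + (-2 + 1/3) = -12381 + (-2 + ⅓) = -12381 - 5/3 = -37148/3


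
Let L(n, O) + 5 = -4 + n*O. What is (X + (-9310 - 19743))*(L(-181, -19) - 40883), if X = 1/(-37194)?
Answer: 40471610040199/37194 ≈ 1.0881e+9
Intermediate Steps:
L(n, O) = -9 + O*n (L(n, O) = -5 + (-4 + n*O) = -5 + (-4 + O*n) = -9 + O*n)
X = -1/37194 ≈ -2.6886e-5
(X + (-9310 - 19743))*(L(-181, -19) - 40883) = (-1/37194 + (-9310 - 19743))*((-9 - 19*(-181)) - 40883) = (-1/37194 - 29053)*((-9 + 3439) - 40883) = -1080597283*(3430 - 40883)/37194 = -1080597283/37194*(-37453) = 40471610040199/37194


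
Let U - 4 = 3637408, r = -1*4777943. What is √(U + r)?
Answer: I*√1140531 ≈ 1068.0*I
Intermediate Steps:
r = -4777943
U = 3637412 (U = 4 + 3637408 = 3637412)
√(U + r) = √(3637412 - 4777943) = √(-1140531) = I*√1140531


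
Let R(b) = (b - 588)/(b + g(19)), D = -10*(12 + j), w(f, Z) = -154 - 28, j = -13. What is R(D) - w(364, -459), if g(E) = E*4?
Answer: 7537/43 ≈ 175.28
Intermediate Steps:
g(E) = 4*E
w(f, Z) = -182
D = 10 (D = -10*(12 - 13) = -10*(-1) = 10)
R(b) = (-588 + b)/(76 + b) (R(b) = (b - 588)/(b + 4*19) = (-588 + b)/(b + 76) = (-588 + b)/(76 + b))
R(D) - w(364, -459) = (-588 + 10)/(76 + 10) - 1*(-182) = -578/86 + 182 = (1/86)*(-578) + 182 = -289/43 + 182 = 7537/43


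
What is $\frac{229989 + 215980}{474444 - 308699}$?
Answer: $\frac{445969}{165745} \approx 2.6907$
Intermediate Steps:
$\frac{229989 + 215980}{474444 - 308699} = \frac{445969}{165745}$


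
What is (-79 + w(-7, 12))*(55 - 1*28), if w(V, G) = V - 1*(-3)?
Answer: -2241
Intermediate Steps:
w(V, G) = 3 + V (w(V, G) = V + 3 = 3 + V)
(-79 + w(-7, 12))*(55 - 1*28) = (-79 + (3 - 7))*(55 - 1*28) = (-79 - 4)*(55 - 28) = -83*27 = -2241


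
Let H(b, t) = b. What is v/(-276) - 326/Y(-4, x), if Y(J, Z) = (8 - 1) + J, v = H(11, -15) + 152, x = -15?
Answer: -30155/276 ≈ -109.26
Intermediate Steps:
v = 163 (v = 11 + 152 = 163)
Y(J, Z) = 7 + J
v/(-276) - 326/Y(-4, x) = 163/(-276) - 326/(7 - 4) = 163*(-1/276) - 326/3 = -163/276 - 326*⅓ = -163/276 - 326/3 = -30155/276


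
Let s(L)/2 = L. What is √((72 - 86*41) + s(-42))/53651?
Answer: I*√3538/53651 ≈ 0.0011087*I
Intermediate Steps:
s(L) = 2*L
√((72 - 86*41) + s(-42))/53651 = √((72 - 86*41) + 2*(-42))/53651 = √((72 - 3526) - 84)*(1/53651) = √(-3454 - 84)*(1/53651) = √(-3538)*(1/53651) = (I*√3538)*(1/53651) = I*√3538/53651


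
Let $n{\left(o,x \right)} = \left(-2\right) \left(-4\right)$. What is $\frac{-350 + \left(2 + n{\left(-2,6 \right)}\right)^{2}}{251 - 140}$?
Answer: $- \frac{250}{111} \approx -2.2523$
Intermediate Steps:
$n{\left(o,x \right)} = 8$
$\frac{-350 + \left(2 + n{\left(-2,6 \right)}\right)^{2}}{251 - 140} = \frac{-350 + \left(2 + 8\right)^{2}}{251 - 140} = \frac{-350 + 10^{2}}{111} = \left(-350 + 100\right) \frac{1}{111} = \left(-250\right) \frac{1}{111} = - \frac{250}{111}$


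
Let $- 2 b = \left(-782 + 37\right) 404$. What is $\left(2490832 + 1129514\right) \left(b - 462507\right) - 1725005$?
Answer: $-1129611222887$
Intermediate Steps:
$b = 150490$ ($b = - \frac{\left(-782 + 37\right) 404}{2} = - \frac{\left(-745\right) 404}{2} = \left(- \frac{1}{2}\right) \left(-300980\right) = 150490$)
$\left(2490832 + 1129514\right) \left(b - 462507\right) - 1725005 = \left(2490832 + 1129514\right) \left(150490 - 462507\right) - 1725005 = 3620346 \left(-312017\right) - 1725005 = -1129609497882 - 1725005 = -1129611222887$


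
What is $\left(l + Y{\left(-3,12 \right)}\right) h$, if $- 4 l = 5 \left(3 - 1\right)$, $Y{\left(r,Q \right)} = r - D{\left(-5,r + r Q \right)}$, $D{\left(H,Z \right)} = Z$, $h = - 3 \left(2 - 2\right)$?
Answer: $0$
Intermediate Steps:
$h = 0$ ($h = \left(-3\right) 0 = 0$)
$Y{\left(r,Q \right)} = - Q r$ ($Y{\left(r,Q \right)} = r - \left(r + r Q\right) = r - \left(r + Q r\right) = - Q r$)
$l = - \frac{5}{2}$ ($l = - \frac{5 \left(3 - 1\right)}{4} = - \frac{5 \cdot 2}{4} = \left(- \frac{1}{4}\right) 10 = - \frac{5}{2} \approx -2.5$)
$\left(l + Y{\left(-3,12 \right)}\right) h = \left(- \frac{5}{2} - 12 \left(-3\right)\right) 0 = \left(- \frac{5}{2} + 36\right) 0 = \frac{67}{2} \cdot 0 = 0$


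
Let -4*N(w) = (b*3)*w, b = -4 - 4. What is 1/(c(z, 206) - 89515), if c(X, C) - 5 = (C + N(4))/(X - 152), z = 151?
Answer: -1/89740 ≈ -1.1143e-5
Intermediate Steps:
b = -8
N(w) = 6*w (N(w) = -(-8*3)*w/4 = -(-6)*w = 6*w)
c(X, C) = 5 + (24 + C)/(-152 + X) (c(X, C) = 5 + (C + 6*4)/(X - 152) = 5 + (C + 24)/(-152 + X) = 5 + (24 + C)/(-152 + X))
1/(c(z, 206) - 89515) = 1/((-736 + 206 + 5*151)/(-152 + 151) - 89515) = 1/((-736 + 206 + 755)/(-1) - 89515) = 1/(-1*225 - 89515) = 1/(-225 - 89515) = 1/(-89740) = -1/89740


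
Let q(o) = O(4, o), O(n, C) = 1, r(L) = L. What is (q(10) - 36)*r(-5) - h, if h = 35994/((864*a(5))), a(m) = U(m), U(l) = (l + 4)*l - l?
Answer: 1002001/5760 ≈ 173.96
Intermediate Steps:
U(l) = -l + l*(4 + l) (U(l) = (4 + l)*l - l = l*(4 + l) - l = -l + l*(4 + l))
q(o) = 1
a(m) = m*(3 + m)
h = 5999/5760 (h = 35994/((864*(5*(3 + 5)))) = 35994/((864*(5*8))) = 35994/((864*40)) = 35994/34560 = 35994*(1/34560) = 5999/5760 ≈ 1.0415)
(q(10) - 36)*r(-5) - h = (1 - 36)*(-5) - 1*5999/5760 = -35*(-5) - 5999/5760 = 175 - 5999/5760 = 1002001/5760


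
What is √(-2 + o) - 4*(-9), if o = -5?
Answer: 36 + I*√7 ≈ 36.0 + 2.6458*I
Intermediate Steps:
√(-2 + o) - 4*(-9) = √(-2 - 5) - 4*(-9) = √(-7) + 36 = I*√7 + 36 = 36 + I*√7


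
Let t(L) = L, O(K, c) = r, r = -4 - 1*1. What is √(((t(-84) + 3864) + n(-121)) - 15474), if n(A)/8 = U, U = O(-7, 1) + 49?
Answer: I*√11342 ≈ 106.5*I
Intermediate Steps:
r = -5 (r = -4 - 1 = -5)
O(K, c) = -5
U = 44 (U = -5 + 49 = 44)
n(A) = 352 (n(A) = 8*44 = 352)
√(((t(-84) + 3864) + n(-121)) - 15474) = √(((-84 + 3864) + 352) - 15474) = √((3780 + 352) - 15474) = √(4132 - 15474) = √(-11342) = I*√11342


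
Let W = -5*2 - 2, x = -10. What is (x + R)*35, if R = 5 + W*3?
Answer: -1435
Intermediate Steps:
W = -12 (W = -10 - 2 = -12)
R = -31 (R = 5 - 12*3 = 5 - 36 = -31)
(x + R)*35 = (-10 - 31)*35 = -41*35 = -1435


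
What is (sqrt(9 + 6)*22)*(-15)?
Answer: -330*sqrt(15) ≈ -1278.1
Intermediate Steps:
(sqrt(9 + 6)*22)*(-15) = (sqrt(15)*22)*(-15) = (22*sqrt(15))*(-15) = -330*sqrt(15)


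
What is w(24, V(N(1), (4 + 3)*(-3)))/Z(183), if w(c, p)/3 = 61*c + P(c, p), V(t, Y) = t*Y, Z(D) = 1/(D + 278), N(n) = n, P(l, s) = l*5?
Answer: 2190672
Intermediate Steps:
P(l, s) = 5*l
Z(D) = 1/(278 + D)
V(t, Y) = Y*t
w(c, p) = 198*c (w(c, p) = 3*(61*c + 5*c) = 3*(66*c) = 198*c)
w(24, V(N(1), (4 + 3)*(-3)))/Z(183) = (198*24)/(1/(278 + 183)) = 4752/(1/461) = 4752*461 = 2190672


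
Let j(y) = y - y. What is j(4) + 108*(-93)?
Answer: -10044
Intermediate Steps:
j(y) = 0
j(4) + 108*(-93) = 0 + 108*(-93) = 0 - 10044 = -10044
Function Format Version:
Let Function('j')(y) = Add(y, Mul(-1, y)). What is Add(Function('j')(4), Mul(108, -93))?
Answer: -10044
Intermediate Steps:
Function('j')(y) = 0
Add(Function('j')(4), Mul(108, -93)) = Add(0, Mul(108, -93)) = Add(0, -10044) = -10044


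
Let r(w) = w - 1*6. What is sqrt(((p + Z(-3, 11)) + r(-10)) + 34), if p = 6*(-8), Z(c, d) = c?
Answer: I*sqrt(33) ≈ 5.7446*I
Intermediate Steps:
r(w) = -6 + w (r(w) = w - 6 = -6 + w)
p = -48
sqrt(((p + Z(-3, 11)) + r(-10)) + 34) = sqrt(((-48 - 3) + (-6 - 10)) + 34) = sqrt((-51 - 16) + 34) = sqrt(-67 + 34) = sqrt(-33) = I*sqrt(33)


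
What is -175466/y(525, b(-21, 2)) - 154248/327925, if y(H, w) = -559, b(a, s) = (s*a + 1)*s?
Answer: 339961322/1084675 ≈ 313.42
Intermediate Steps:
b(a, s) = s*(1 + a*s) (b(a, s) = (a*s + 1)*s = (1 + a*s)*s = s*(1 + a*s))
-175466/y(525, b(-21, 2)) - 154248/327925 = -175466/(-559) - 154248/327925 = -175466*(-1/559) - 154248*1/327925 = 175466/559 - 154248/327925 = 339961322/1084675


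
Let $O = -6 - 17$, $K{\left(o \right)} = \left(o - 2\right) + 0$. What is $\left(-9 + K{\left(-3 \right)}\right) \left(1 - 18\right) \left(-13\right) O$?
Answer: $71162$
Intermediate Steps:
$K{\left(o \right)} = -2 + o$ ($K{\left(o \right)} = \left(-2 + o\right) + 0 = -2 + o$)
$O = -23$ ($O = -6 - 17 = -23$)
$\left(-9 + K{\left(-3 \right)}\right) \left(1 - 18\right) \left(-13\right) O = \left(-9 - 5\right) \left(1 - 18\right) \left(-13\right) \left(-23\right) = \left(-9 - 5\right) \left(-17\right) \left(-13\right) \left(-23\right) = \left(-14\right) \left(-17\right) \left(-13\right) \left(-23\right) = 238 \left(-13\right) \left(-23\right) = \left(-3094\right) \left(-23\right) = 71162$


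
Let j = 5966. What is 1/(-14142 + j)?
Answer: -1/8176 ≈ -0.00012231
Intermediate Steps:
1/(-14142 + j) = 1/(-14142 + 5966) = 1/(-8176) = -1/8176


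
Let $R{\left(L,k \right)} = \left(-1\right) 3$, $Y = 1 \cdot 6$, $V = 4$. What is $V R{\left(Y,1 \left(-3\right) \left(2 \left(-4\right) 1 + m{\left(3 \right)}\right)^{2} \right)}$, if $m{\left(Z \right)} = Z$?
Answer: $-12$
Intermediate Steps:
$Y = 6$
$R{\left(L,k \right)} = -3$
$V R{\left(Y,1 \left(-3\right) \left(2 \left(-4\right) 1 + m{\left(3 \right)}\right)^{2} \right)} = 4 \left(-3\right) = -12$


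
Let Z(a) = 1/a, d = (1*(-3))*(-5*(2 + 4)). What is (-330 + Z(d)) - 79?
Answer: -36809/90 ≈ -408.99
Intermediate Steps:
d = 90 (d = -(-15)*6 = -3*(-30) = 90)
Z(a) = 1/a
(-330 + Z(d)) - 79 = (-330 + 1/90) - 79 = -29699/90 - 79 = -36809/90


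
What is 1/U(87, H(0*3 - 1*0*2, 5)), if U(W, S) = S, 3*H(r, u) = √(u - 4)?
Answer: 3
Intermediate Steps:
H(r, u) = √(-4 + u)/3 (H(r, u) = √(u - 4)/3 = √(-4 + u)/3)
1/U(87, H(0*3 - 1*0*2, 5)) = 1/(√(-4 + 5)/3) = 1/(√1/3) = 1/((⅓)*1) = 1/(⅓) = 3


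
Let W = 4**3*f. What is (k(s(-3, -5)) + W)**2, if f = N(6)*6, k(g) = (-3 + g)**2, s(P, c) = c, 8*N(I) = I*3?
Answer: 861184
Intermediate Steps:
N(I) = 3*I/8 (N(I) = (I*3)/8 = (3*I)/8 = 3*I/8)
f = 27/2 (f = ((3/8)*6)*6 = (9/4)*6 = 27/2 ≈ 13.500)
W = 864 (W = 4**3*(27/2) = 64*(27/2) = 864)
(k(s(-3, -5)) + W)**2 = ((-3 - 5)**2 + 864)**2 = ((-8)**2 + 864)**2 = (64 + 864)**2 = 928**2 = 861184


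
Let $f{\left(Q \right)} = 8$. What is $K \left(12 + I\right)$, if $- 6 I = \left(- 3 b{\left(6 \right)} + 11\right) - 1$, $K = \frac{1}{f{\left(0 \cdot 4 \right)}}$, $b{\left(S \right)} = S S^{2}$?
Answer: $\frac{355}{24} \approx 14.792$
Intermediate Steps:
$b{\left(S \right)} = S^{3}$
$K = \frac{1}{8} \approx 0.125$
$I = \frac{319}{3}$ ($I = - \frac{\left(- 3 \cdot 6^{3} + 11\right) - 1}{6} = - \frac{\left(\left(-3\right) 216 + 11\right) - 1}{6} = - \frac{\left(-648 + 11\right) - 1}{6} = - \frac{-637 - 1}{6} = \left(- \frac{1}{6}\right) \left(-638\right) = \frac{319}{3} \approx 106.33$)
$K \left(12 + I\right) = \frac{12 + \frac{319}{3}}{8} = \frac{1}{8} \cdot \frac{355}{3} = \frac{355}{24}$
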